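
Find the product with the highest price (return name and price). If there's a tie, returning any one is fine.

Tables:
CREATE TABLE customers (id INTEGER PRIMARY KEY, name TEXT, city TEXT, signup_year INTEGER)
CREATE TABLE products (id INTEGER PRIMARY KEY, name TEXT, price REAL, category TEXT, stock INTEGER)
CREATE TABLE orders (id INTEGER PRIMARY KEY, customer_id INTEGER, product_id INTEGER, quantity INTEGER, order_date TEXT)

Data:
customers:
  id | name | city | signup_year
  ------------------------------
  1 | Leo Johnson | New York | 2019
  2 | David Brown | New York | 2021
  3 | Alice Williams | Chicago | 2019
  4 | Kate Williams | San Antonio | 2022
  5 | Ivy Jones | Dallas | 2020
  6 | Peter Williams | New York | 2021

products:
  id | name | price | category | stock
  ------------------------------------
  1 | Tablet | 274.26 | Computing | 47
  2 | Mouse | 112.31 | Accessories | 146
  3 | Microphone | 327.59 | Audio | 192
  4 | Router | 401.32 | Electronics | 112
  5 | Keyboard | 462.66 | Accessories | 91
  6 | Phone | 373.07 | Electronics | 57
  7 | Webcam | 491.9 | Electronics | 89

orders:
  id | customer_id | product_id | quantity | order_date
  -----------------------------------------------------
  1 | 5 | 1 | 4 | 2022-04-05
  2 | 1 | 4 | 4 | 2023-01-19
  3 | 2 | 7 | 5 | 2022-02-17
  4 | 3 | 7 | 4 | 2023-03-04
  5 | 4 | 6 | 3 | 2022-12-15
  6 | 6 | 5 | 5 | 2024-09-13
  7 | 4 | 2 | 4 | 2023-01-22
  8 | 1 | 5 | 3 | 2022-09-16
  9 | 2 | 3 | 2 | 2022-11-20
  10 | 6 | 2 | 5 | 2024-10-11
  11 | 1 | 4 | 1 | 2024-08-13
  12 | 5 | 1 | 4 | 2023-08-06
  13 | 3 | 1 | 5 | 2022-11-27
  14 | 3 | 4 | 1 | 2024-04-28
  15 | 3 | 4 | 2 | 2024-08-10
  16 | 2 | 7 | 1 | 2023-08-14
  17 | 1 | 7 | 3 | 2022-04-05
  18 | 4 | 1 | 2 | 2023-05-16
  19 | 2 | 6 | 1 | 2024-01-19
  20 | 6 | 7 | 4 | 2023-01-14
SELECT name, price FROM products ORDER BY price DESC LIMIT 1

Execution result:
name | price
Webcam | 491.90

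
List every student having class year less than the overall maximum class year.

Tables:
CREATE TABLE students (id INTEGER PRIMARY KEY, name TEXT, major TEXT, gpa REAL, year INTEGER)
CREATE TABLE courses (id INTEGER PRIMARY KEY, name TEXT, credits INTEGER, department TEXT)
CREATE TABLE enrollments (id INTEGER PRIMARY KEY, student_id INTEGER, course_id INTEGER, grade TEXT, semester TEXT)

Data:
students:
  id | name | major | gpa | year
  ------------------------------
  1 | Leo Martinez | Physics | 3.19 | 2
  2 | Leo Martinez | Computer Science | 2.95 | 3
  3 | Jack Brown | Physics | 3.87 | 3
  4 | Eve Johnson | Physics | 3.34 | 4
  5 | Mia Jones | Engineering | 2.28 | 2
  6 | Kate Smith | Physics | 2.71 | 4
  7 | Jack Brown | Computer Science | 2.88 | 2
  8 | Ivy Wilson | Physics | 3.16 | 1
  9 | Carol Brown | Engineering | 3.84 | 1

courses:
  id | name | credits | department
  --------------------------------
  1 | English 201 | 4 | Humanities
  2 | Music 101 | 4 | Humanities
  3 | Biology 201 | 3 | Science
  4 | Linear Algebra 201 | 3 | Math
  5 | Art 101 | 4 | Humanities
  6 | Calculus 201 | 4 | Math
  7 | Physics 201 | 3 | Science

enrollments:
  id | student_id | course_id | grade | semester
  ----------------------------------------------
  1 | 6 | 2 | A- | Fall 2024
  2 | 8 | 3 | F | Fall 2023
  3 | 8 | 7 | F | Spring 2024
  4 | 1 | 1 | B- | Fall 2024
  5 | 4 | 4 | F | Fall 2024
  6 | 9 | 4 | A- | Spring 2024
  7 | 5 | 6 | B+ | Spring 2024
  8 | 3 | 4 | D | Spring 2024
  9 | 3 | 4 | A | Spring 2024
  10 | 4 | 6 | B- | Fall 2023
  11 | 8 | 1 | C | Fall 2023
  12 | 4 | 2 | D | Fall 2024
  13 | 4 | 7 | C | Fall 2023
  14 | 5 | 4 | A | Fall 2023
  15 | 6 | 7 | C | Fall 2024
SELECT name, year FROM students WHERE year < (SELECT MAX(year) FROM students)

Execution result:
name | year
Leo Martinez | 2
Leo Martinez | 3
Jack Brown | 3
Mia Jones | 2
Jack Brown | 2
Ivy Wilson | 1
Carol Brown | 1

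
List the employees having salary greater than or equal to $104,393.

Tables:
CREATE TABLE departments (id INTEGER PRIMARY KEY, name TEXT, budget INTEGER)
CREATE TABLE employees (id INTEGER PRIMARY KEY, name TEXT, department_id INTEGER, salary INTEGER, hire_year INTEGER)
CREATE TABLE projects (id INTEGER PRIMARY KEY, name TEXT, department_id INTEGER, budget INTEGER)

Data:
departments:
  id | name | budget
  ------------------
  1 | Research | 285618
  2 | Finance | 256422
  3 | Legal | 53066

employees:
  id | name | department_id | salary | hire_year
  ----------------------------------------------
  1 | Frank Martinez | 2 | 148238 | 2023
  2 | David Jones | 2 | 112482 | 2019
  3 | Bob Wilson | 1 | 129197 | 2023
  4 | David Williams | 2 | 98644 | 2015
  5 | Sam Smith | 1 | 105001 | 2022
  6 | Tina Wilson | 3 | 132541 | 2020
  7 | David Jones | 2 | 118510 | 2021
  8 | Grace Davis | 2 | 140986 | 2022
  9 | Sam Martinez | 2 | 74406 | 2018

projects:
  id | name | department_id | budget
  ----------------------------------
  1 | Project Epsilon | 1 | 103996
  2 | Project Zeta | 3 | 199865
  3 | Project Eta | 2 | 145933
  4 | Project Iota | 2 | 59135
SELECT name, salary FROM employees WHERE salary >= 104393

Execution result:
name | salary
Frank Martinez | 148238
David Jones | 112482
Bob Wilson | 129197
Sam Smith | 105001
Tina Wilson | 132541
David Jones | 118510
Grace Davis | 140986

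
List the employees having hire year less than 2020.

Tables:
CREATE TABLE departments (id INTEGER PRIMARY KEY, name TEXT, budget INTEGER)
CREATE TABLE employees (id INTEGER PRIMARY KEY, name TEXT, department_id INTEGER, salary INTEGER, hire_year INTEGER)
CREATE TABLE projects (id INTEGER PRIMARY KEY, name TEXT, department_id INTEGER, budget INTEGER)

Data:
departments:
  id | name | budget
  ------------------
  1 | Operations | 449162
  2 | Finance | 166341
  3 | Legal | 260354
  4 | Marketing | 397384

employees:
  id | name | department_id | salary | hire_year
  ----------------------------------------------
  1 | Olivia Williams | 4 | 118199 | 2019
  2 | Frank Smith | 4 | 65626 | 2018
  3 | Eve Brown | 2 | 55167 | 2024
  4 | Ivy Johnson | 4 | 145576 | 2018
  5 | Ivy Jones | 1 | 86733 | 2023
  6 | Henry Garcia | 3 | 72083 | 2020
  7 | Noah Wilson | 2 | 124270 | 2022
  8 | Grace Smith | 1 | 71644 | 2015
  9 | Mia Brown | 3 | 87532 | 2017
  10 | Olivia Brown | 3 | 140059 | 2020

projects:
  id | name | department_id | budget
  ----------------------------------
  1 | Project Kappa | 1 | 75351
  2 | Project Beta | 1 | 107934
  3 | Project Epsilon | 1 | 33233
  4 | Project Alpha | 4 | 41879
SELECT name, hire_year FROM employees WHERE hire_year < 2020

Execution result:
name | hire_year
Olivia Williams | 2019
Frank Smith | 2018
Ivy Johnson | 2018
Grace Smith | 2015
Mia Brown | 2017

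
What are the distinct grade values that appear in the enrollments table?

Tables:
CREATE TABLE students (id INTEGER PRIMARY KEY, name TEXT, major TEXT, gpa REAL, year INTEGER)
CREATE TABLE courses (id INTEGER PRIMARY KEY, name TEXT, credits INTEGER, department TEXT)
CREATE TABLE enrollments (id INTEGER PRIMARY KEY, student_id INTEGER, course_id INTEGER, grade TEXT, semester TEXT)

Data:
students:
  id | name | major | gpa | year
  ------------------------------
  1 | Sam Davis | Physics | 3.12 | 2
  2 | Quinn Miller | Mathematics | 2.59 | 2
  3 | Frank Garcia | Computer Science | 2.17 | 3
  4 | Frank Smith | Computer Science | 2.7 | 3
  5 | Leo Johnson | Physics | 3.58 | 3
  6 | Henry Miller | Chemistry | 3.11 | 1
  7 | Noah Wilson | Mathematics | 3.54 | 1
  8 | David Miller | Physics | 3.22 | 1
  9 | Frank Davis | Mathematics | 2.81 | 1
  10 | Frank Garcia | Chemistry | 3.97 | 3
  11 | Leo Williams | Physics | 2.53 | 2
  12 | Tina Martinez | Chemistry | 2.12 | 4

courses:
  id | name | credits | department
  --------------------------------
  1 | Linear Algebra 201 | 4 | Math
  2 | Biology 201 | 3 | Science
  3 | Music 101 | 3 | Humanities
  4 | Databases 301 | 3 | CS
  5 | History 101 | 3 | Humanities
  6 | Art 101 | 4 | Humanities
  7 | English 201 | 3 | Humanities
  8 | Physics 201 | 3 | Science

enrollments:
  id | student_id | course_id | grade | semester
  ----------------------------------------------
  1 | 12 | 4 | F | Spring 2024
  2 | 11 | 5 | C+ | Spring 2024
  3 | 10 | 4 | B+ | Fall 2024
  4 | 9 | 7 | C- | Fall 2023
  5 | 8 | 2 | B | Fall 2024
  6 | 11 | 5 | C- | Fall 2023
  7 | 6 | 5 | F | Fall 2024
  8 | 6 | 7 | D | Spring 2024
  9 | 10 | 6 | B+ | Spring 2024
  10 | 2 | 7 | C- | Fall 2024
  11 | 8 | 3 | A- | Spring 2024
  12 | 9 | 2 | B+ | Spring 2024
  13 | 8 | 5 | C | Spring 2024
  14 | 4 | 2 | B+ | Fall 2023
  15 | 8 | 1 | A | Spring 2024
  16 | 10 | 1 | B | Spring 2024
SELECT DISTINCT grade FROM enrollments

Execution result:
grade
F
C+
B+
C-
B
D
A-
C
A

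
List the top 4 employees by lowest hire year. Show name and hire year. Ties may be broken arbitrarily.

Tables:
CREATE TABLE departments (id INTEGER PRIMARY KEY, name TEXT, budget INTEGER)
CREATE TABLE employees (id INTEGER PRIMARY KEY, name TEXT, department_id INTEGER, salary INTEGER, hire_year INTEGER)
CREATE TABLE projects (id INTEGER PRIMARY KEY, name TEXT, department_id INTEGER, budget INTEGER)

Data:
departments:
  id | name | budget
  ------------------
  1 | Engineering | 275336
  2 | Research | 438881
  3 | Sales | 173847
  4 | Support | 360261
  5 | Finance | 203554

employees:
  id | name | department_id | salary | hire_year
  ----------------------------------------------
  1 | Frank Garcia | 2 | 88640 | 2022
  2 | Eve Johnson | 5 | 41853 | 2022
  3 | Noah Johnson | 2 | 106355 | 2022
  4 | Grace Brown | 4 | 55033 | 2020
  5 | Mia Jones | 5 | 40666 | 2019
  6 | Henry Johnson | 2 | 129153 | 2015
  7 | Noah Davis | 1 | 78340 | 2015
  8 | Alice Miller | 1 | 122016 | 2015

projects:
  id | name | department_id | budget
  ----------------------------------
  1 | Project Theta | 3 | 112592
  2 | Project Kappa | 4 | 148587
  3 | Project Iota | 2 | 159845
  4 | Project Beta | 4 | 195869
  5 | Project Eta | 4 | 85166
SELECT name, hire_year FROM employees ORDER BY hire_year ASC LIMIT 4

Execution result:
name | hire_year
Henry Johnson | 2015
Noah Davis | 2015
Alice Miller | 2015
Mia Jones | 2019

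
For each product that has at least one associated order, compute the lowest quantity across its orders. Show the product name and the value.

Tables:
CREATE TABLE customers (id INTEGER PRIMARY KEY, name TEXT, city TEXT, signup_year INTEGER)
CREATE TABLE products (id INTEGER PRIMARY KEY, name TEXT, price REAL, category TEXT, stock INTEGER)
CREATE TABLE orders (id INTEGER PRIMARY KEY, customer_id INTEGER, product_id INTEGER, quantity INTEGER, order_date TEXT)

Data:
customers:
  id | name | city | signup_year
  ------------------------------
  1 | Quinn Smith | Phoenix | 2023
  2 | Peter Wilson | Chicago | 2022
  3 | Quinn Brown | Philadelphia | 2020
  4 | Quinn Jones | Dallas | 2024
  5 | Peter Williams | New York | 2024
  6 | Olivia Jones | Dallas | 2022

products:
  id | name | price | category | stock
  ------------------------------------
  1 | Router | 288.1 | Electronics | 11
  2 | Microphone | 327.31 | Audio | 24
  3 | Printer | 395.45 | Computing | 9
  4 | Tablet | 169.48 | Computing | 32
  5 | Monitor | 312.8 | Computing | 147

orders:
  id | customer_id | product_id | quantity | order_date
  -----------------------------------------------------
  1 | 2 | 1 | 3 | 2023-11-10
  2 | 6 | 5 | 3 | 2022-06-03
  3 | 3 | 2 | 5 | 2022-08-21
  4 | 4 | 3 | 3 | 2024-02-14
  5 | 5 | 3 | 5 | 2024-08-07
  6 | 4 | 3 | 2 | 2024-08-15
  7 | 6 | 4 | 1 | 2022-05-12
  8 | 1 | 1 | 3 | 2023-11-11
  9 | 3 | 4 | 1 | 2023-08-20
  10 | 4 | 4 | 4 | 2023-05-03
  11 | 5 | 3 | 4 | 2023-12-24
SELECT p.name, MIN(c.quantity) AS min_quantity FROM orders c JOIN products p ON c.product_id = p.id GROUP BY p.id, p.name

Execution result:
name | min_quantity
Router | 3
Microphone | 5
Printer | 2
Tablet | 1
Monitor | 3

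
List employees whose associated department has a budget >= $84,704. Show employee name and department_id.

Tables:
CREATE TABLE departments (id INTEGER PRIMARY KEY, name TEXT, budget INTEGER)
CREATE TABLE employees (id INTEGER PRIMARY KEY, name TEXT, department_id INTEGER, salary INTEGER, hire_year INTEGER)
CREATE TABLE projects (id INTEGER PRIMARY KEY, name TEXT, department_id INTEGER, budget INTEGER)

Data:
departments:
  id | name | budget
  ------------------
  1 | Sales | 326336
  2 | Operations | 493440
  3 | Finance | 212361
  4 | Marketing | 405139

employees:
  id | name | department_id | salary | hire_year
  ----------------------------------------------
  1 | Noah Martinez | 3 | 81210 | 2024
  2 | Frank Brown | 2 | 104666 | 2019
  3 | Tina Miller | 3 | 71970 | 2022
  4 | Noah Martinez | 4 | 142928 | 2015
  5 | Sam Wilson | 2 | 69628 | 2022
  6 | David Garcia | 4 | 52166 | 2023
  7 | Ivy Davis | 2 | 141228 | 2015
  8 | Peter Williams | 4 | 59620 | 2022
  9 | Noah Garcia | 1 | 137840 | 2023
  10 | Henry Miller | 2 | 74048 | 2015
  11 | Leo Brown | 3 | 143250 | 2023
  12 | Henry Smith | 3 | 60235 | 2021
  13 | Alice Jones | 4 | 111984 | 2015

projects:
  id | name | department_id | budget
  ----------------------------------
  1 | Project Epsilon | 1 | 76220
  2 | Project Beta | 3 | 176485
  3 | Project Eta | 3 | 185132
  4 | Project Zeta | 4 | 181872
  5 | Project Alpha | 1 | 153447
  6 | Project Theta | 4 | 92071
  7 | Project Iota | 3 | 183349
SELECT name, department_id FROM employees WHERE department_id IN (SELECT id FROM departments WHERE budget >= 84704)

Execution result:
name | department_id
Noah Martinez | 3
Frank Brown | 2
Tina Miller | 3
Noah Martinez | 4
Sam Wilson | 2
David Garcia | 4
Ivy Davis | 2
Peter Williams | 4
Noah Garcia | 1
Henry Miller | 2
Leo Brown | 3
Henry Smith | 3
Alice Jones | 4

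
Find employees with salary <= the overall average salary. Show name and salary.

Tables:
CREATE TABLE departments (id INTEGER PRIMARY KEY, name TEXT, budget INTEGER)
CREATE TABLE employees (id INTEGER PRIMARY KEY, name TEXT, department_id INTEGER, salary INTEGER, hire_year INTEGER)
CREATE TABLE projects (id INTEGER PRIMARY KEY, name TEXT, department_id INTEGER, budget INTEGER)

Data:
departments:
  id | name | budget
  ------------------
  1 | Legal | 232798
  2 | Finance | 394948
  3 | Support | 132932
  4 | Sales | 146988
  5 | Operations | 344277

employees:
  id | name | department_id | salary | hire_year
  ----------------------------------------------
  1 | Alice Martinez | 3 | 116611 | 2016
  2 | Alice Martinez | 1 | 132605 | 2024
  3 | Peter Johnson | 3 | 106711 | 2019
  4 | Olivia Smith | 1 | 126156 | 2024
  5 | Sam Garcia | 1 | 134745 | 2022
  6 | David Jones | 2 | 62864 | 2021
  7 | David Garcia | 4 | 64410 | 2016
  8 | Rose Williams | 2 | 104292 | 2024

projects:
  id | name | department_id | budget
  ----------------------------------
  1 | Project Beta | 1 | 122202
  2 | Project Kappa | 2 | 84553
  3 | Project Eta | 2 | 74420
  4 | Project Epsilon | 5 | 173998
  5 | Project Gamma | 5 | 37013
SELECT name, salary FROM employees WHERE salary <= (SELECT AVG(salary) FROM employees)

Execution result:
name | salary
David Jones | 62864
David Garcia | 64410
Rose Williams | 104292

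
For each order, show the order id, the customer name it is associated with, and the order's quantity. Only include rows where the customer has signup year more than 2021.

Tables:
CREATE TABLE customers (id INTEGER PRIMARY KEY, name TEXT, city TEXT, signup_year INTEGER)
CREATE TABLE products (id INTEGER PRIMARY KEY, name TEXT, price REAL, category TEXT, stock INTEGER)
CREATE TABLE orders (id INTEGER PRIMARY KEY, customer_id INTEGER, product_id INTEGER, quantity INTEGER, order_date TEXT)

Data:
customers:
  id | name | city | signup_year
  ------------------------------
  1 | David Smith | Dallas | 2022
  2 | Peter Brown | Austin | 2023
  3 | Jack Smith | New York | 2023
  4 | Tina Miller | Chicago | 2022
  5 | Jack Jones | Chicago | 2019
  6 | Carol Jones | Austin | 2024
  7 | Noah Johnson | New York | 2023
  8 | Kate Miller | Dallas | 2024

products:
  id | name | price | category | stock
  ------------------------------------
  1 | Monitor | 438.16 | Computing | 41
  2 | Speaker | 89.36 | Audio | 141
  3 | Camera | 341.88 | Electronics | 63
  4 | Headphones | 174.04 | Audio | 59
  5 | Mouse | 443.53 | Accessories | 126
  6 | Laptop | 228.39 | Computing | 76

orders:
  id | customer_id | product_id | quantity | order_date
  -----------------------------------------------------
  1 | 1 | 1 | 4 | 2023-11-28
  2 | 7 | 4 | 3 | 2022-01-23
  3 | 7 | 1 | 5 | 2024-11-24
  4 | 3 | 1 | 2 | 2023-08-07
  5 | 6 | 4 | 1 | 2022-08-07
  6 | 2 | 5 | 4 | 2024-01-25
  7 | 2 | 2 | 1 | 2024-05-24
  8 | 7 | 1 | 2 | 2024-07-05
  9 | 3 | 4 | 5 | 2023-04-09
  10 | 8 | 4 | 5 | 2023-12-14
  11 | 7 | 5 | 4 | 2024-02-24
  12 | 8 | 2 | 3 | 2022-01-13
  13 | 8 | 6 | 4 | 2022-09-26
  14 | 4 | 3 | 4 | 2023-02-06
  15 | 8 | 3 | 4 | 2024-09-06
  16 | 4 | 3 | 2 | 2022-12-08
SELECT c.id, p.name AS customer, c.quantity FROM orders c JOIN customers p ON c.customer_id = p.id WHERE p.signup_year > 2021

Execution result:
id | customer | quantity
1 | David Smith | 4
2 | Noah Johnson | 3
3 | Noah Johnson | 5
4 | Jack Smith | 2
5 | Carol Jones | 1
6 | Peter Brown | 4
7 | Peter Brown | 1
8 | Noah Johnson | 2
9 | Jack Smith | 5
10 | Kate Miller | 5
11 | Noah Johnson | 4
12 | Kate Miller | 3
13 | Kate Miller | 4
14 | Tina Miller | 4
15 | Kate Miller | 4
16 | Tina Miller | 2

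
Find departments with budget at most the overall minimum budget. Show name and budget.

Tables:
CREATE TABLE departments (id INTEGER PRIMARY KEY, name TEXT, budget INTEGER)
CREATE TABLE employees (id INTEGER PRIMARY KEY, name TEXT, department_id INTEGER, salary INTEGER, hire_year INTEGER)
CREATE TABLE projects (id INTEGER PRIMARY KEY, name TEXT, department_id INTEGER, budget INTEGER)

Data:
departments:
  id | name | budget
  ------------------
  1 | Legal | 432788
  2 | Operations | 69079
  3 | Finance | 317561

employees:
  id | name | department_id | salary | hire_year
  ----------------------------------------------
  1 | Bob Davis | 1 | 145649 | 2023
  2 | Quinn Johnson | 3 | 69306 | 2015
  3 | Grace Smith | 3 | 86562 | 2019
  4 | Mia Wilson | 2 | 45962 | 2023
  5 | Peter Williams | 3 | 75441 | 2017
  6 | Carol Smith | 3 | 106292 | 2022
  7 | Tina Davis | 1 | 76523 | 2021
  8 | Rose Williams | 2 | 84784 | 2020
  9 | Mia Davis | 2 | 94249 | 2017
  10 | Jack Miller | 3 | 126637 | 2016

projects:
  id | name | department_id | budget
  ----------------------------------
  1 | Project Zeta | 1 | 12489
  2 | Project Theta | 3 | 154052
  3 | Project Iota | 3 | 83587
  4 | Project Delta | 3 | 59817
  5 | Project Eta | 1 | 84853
SELECT name, budget FROM departments WHERE budget <= (SELECT MIN(budget) FROM departments)

Execution result:
name | budget
Operations | 69079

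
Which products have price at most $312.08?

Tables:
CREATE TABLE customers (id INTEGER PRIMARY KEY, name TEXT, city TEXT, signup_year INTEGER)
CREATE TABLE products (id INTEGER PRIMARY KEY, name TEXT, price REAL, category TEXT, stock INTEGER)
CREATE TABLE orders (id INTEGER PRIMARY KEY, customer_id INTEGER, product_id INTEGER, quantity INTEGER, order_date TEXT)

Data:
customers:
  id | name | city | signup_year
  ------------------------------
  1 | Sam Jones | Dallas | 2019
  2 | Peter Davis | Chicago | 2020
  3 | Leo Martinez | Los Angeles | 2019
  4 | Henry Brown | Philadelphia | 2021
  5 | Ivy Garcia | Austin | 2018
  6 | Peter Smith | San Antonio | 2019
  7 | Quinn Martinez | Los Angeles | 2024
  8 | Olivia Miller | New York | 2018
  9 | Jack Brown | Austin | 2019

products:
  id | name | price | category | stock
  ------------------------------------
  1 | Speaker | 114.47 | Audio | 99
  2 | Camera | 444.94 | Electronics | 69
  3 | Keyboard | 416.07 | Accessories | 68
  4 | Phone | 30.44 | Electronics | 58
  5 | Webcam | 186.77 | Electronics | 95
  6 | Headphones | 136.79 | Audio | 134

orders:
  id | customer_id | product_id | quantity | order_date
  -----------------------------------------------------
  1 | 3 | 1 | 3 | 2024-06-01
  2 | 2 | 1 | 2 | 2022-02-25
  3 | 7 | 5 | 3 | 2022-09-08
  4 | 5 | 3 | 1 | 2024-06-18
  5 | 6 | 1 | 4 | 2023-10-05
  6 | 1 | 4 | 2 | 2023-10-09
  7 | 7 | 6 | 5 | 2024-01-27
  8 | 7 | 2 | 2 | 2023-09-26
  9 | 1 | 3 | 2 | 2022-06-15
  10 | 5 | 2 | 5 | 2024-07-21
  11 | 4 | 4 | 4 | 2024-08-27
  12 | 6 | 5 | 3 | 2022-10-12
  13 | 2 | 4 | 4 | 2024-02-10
SELECT name, price FROM products WHERE price <= 312.08

Execution result:
name | price
Speaker | 114.47
Phone | 30.44
Webcam | 186.77
Headphones | 136.79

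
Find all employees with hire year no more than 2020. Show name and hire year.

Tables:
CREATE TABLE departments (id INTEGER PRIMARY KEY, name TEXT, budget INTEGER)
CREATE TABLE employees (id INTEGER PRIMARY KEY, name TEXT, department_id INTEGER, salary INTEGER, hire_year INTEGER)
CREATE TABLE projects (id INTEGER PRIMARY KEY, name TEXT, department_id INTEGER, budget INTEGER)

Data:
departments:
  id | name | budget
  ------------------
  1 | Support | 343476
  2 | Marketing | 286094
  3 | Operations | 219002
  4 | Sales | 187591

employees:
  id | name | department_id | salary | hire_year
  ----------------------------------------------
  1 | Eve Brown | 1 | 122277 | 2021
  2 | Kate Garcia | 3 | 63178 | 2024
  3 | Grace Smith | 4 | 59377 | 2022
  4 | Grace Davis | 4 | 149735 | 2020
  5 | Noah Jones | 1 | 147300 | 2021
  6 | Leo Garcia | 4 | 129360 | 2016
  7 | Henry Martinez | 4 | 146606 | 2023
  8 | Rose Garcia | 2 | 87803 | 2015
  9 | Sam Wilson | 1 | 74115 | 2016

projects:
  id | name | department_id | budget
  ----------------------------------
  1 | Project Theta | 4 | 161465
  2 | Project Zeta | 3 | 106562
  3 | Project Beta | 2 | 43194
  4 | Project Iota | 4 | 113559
SELECT name, hire_year FROM employees WHERE hire_year <= 2020

Execution result:
name | hire_year
Grace Davis | 2020
Leo Garcia | 2016
Rose Garcia | 2015
Sam Wilson | 2016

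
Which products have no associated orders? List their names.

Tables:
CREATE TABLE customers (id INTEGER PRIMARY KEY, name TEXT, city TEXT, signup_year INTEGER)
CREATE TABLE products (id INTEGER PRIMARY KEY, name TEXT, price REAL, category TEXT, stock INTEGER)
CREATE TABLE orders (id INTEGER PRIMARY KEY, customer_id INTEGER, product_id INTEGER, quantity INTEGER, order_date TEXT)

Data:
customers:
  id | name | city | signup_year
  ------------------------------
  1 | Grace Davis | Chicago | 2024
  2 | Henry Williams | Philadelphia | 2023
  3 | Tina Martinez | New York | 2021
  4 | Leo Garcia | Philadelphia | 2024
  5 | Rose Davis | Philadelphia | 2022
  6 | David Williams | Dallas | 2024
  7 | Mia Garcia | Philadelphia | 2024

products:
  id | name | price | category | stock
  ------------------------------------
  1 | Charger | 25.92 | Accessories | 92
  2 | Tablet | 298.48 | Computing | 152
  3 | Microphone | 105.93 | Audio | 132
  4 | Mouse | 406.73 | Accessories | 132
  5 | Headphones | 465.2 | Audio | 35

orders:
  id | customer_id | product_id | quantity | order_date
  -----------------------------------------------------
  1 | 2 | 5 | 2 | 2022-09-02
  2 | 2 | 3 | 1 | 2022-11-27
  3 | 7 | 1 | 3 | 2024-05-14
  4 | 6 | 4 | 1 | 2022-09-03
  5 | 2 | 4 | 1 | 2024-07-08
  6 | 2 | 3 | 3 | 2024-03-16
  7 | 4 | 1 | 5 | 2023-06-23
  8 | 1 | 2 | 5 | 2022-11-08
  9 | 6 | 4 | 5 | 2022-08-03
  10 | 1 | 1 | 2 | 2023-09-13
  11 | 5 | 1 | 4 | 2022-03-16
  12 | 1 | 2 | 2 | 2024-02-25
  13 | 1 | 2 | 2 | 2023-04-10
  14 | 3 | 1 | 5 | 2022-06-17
SELECT p.name FROM products p LEFT JOIN orders c ON c.product_id = p.id WHERE c.id IS NULL

Execution result:
(no rows)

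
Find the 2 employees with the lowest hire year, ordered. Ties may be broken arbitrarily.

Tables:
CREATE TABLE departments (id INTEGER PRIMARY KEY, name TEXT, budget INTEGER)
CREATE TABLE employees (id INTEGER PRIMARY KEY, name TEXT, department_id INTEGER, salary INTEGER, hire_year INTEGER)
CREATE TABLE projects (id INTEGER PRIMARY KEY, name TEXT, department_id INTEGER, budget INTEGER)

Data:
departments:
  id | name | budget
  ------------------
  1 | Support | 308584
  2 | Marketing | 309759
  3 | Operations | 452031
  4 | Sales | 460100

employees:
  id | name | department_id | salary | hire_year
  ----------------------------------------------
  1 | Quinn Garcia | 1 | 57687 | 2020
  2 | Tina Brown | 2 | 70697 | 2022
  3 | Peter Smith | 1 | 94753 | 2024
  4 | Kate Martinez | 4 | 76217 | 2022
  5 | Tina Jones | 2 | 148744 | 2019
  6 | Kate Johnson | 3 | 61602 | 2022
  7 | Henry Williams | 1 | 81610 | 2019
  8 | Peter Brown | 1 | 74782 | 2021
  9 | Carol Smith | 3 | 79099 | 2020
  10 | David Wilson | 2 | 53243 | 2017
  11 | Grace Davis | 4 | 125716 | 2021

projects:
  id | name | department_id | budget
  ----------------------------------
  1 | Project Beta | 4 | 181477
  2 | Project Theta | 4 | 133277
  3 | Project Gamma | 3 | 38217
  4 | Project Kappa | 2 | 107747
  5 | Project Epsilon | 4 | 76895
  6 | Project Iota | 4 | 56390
SELECT name, hire_year FROM employees ORDER BY hire_year ASC LIMIT 2

Execution result:
name | hire_year
David Wilson | 2017
Tina Jones | 2019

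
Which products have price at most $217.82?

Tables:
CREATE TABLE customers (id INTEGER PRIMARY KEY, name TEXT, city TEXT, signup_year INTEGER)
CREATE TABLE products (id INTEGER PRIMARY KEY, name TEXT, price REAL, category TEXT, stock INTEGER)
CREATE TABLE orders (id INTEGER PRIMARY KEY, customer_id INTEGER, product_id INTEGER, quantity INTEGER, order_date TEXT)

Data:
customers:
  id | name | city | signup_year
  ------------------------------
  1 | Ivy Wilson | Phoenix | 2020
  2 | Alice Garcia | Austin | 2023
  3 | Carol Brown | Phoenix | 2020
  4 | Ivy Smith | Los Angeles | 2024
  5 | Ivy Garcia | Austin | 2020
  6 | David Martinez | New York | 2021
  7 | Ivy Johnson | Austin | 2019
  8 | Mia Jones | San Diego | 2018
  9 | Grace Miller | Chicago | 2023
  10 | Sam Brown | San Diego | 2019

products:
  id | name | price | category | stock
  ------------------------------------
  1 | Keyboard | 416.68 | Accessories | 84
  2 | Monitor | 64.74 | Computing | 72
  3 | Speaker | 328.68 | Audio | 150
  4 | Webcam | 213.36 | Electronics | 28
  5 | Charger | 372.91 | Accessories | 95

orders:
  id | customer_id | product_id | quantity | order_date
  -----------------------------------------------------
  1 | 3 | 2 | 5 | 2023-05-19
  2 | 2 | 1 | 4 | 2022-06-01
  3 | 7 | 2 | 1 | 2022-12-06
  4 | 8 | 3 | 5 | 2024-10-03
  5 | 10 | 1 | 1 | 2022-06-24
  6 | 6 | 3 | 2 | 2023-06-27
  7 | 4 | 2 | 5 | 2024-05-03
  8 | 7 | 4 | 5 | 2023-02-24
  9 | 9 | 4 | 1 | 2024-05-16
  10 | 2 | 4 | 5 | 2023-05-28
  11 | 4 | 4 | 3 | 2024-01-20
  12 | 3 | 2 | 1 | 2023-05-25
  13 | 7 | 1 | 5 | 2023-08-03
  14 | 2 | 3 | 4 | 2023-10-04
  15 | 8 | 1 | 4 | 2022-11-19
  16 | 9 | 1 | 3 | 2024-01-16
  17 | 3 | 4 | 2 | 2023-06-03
SELECT name, price FROM products WHERE price <= 217.82

Execution result:
name | price
Monitor | 64.74
Webcam | 213.36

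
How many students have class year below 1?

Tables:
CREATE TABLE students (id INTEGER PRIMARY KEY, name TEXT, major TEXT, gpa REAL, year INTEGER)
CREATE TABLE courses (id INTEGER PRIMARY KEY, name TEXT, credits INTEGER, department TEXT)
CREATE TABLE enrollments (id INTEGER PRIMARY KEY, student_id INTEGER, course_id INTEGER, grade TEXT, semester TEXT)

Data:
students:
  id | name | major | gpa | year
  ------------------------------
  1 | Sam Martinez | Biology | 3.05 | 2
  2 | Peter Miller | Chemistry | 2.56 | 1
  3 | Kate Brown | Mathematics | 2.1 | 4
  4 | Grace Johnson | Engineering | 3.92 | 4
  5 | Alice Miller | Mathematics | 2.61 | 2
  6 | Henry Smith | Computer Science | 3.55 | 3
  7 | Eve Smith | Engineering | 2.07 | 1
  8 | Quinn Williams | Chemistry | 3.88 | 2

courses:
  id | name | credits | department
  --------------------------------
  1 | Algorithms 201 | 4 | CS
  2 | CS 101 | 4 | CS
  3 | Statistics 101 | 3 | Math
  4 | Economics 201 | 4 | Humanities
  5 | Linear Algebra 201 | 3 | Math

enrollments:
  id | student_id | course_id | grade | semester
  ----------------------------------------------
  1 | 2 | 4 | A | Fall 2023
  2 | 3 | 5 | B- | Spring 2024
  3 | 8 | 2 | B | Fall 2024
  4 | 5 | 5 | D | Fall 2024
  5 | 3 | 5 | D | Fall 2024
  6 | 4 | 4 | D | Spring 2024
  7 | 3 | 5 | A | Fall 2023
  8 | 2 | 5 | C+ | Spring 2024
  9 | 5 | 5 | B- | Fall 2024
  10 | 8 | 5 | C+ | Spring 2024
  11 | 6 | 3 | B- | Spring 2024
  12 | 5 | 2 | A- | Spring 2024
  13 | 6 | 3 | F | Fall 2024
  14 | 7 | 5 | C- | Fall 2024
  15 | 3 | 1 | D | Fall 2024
SELECT COUNT(*) FROM students WHERE year < 1

Execution result:
0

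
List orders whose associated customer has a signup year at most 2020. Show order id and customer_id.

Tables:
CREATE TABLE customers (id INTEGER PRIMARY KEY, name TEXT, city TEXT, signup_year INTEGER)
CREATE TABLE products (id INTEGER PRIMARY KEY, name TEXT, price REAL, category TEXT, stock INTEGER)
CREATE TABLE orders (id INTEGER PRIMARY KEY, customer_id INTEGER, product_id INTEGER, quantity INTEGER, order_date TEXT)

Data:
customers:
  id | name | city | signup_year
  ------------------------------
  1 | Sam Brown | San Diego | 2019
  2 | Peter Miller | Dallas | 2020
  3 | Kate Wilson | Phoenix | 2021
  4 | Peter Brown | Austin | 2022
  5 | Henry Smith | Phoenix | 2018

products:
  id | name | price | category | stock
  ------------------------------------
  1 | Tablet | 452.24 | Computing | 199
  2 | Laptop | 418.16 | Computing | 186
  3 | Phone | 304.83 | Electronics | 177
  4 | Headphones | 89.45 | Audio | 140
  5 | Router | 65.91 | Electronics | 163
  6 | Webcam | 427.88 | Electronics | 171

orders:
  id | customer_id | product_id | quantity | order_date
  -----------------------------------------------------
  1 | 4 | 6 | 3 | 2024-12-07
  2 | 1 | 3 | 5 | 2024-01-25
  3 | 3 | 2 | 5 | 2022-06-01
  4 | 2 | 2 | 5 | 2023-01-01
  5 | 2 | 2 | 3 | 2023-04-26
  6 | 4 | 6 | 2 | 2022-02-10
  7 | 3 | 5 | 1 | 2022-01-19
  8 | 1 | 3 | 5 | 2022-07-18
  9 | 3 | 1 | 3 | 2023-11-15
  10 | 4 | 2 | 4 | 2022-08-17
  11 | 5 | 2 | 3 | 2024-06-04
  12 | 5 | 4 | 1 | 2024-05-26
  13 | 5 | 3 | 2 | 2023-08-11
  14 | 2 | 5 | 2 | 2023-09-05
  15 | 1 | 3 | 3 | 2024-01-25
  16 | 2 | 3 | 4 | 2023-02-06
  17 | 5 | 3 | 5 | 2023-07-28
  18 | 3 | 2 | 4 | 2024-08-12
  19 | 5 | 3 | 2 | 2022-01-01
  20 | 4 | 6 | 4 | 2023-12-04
SELECT id, customer_id FROM orders WHERE customer_id IN (SELECT id FROM customers WHERE signup_year <= 2020)

Execution result:
id | customer_id
2 | 1
4 | 2
5 | 2
8 | 1
11 | 5
12 | 5
13 | 5
14 | 2
15 | 1
16 | 2
17 | 5
19 | 5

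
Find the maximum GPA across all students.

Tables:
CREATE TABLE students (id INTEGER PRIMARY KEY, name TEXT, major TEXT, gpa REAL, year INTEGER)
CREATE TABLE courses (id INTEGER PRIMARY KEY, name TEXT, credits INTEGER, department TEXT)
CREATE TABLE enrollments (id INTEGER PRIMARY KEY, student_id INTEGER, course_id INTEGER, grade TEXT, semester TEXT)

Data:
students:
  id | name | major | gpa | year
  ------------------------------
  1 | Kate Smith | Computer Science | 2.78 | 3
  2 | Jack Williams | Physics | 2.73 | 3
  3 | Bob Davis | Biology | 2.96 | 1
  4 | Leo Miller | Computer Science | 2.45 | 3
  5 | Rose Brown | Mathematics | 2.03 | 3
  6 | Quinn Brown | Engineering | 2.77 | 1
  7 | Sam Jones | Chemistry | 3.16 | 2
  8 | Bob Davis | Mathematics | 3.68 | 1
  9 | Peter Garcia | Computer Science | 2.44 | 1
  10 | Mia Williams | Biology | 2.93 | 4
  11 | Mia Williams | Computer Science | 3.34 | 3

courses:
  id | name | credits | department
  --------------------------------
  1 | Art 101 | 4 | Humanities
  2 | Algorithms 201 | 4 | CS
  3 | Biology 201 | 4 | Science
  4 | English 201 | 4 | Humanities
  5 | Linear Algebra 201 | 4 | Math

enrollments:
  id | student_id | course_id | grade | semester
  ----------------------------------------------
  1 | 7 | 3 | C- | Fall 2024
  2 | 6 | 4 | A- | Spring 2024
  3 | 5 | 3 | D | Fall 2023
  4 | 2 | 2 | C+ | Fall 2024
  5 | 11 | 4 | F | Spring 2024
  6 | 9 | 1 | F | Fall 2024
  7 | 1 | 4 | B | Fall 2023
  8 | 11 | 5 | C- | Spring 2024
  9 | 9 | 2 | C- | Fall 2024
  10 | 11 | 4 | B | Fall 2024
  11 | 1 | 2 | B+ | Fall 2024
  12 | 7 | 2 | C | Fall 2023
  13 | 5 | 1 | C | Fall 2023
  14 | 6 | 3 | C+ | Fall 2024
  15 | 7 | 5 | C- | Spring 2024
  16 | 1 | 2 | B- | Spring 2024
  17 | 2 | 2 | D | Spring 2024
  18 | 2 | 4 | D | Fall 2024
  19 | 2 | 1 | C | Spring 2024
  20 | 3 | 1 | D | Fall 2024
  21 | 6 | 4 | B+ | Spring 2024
SELECT MAX(gpa) FROM students

Execution result:
3.68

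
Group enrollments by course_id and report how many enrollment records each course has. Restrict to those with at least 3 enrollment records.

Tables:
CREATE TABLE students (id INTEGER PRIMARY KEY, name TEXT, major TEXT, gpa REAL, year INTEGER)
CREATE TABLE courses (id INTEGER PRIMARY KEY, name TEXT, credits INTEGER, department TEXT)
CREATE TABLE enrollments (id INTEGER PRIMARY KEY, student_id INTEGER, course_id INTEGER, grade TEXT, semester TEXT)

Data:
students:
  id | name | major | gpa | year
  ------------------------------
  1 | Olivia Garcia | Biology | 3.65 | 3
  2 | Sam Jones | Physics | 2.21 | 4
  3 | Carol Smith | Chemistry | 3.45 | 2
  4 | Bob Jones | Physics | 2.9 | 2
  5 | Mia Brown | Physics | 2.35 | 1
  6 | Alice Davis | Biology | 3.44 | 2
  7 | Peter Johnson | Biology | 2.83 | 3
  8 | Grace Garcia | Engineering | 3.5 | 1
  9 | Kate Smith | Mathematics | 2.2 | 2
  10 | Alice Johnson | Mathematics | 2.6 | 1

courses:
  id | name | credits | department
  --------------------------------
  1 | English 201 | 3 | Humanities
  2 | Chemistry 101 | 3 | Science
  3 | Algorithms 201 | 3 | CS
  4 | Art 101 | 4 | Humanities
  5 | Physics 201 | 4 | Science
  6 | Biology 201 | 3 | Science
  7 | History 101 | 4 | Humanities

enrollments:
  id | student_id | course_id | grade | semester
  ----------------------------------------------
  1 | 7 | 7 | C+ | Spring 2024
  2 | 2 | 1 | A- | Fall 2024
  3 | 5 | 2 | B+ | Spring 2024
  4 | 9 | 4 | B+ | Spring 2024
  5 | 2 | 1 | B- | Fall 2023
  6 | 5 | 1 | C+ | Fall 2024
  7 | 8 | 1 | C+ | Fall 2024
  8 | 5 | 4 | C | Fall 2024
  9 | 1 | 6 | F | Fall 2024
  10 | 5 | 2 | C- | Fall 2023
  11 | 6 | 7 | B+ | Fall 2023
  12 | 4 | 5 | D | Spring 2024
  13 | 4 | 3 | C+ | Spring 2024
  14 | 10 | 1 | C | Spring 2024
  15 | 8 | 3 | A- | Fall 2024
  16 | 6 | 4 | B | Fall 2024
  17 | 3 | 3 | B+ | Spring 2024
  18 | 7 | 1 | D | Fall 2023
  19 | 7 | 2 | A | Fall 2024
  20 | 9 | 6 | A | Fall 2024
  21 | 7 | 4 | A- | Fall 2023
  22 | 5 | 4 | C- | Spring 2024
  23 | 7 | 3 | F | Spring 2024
SELECT course_id, COUNT(*) AS enrollment_count FROM enrollments GROUP BY course_id HAVING COUNT(*) >= 3

Execution result:
course_id | enrollment_count
1 | 6
2 | 3
3 | 4
4 | 5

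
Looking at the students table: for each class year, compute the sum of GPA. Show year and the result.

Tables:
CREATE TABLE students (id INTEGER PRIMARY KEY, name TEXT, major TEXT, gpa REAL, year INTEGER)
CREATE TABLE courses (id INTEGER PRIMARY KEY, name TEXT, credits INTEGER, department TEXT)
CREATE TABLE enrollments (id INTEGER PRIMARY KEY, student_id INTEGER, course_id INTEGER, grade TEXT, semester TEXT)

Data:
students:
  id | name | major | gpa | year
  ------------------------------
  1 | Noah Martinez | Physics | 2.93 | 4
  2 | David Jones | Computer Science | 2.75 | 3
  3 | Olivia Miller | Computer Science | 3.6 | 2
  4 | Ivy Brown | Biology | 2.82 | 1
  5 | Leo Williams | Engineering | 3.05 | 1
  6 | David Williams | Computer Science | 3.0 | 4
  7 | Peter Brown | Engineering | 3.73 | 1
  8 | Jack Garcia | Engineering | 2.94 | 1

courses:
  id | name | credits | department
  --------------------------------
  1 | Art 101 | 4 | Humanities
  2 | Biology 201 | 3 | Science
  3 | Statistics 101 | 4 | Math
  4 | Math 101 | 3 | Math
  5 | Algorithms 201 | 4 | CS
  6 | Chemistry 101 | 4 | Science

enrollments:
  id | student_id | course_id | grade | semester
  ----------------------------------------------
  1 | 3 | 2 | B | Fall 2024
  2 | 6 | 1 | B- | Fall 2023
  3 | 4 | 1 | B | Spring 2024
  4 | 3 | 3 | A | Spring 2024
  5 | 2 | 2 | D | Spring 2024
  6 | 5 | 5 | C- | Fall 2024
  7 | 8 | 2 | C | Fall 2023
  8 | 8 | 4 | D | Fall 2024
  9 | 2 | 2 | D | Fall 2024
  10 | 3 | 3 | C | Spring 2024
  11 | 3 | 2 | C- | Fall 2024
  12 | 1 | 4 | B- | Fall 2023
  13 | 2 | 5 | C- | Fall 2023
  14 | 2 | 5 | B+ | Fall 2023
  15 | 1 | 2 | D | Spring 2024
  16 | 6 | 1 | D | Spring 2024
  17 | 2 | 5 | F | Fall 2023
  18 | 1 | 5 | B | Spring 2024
SELECT year, SUM(gpa) AS sum_gpa FROM students GROUP BY year

Execution result:
year | sum_gpa
1 | 12.54
2 | 3.60
3 | 2.75
4 | 5.93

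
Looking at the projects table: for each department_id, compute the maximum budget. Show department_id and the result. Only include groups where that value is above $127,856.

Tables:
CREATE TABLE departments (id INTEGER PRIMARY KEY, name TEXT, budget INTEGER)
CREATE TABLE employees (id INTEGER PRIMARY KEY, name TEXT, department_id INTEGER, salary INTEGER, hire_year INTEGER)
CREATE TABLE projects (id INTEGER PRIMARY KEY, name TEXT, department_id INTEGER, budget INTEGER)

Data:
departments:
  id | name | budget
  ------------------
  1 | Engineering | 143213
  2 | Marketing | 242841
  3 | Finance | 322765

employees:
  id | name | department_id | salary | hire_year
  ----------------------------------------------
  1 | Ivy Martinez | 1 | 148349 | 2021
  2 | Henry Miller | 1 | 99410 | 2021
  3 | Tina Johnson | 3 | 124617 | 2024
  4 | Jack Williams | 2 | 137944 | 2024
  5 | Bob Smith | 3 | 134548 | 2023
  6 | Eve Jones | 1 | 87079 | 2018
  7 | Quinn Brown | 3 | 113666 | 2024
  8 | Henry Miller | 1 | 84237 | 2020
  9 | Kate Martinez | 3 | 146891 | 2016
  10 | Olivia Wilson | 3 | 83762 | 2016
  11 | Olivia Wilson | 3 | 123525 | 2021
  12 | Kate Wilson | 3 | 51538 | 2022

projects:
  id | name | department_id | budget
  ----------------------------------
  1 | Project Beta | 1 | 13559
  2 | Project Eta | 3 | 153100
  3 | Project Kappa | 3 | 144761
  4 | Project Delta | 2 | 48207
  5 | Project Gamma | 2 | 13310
SELECT department_id, MAX(budget) AS max_budget FROM projects GROUP BY department_id HAVING MAX(budget) > 127856

Execution result:
department_id | max_budget
3 | 153100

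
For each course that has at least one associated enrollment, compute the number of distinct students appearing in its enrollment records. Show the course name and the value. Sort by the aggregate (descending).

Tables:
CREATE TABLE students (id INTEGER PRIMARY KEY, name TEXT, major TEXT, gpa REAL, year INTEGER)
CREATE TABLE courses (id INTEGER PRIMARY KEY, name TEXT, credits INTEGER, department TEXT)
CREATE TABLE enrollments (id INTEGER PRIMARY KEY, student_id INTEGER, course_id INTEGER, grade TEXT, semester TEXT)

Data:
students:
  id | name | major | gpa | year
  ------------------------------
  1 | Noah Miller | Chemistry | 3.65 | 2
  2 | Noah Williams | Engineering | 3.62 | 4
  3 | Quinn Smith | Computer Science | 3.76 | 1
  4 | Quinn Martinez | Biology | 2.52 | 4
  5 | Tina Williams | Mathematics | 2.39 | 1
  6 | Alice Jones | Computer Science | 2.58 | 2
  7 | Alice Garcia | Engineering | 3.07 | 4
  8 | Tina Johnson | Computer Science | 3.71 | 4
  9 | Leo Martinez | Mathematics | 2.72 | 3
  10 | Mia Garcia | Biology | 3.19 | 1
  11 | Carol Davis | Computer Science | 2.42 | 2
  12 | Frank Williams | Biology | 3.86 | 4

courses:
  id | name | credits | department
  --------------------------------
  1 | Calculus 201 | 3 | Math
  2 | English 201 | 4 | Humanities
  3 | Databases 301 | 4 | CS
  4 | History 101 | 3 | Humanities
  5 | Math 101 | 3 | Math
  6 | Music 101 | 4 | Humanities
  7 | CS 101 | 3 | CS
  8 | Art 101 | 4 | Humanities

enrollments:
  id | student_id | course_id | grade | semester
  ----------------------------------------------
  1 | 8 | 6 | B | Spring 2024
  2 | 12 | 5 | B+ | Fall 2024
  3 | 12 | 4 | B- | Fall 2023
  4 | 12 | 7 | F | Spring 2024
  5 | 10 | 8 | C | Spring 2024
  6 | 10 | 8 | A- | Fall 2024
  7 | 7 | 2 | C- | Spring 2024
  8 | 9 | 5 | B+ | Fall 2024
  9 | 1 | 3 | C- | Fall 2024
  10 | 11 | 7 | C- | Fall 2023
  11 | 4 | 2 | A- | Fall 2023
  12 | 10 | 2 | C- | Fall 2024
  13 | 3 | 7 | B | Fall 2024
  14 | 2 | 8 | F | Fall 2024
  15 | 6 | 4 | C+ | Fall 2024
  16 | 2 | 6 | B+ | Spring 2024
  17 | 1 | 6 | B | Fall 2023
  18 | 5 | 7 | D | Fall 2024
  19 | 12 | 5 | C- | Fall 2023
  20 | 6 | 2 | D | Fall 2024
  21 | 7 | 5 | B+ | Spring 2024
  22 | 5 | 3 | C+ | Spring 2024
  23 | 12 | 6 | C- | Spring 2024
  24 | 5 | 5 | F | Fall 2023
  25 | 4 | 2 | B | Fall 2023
SELECT p.name, COUNT(DISTINCT c.student_id) AS distinct_student_count FROM enrollments c JOIN courses p ON c.course_id = p.id GROUP BY p.id, p.name ORDER BY distinct_student_count DESC

Execution result:
name | distinct_student_count
English 201 | 4
Math 101 | 4
Music 101 | 4
CS 101 | 4
Databases 301 | 2
History 101 | 2
Art 101 | 2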